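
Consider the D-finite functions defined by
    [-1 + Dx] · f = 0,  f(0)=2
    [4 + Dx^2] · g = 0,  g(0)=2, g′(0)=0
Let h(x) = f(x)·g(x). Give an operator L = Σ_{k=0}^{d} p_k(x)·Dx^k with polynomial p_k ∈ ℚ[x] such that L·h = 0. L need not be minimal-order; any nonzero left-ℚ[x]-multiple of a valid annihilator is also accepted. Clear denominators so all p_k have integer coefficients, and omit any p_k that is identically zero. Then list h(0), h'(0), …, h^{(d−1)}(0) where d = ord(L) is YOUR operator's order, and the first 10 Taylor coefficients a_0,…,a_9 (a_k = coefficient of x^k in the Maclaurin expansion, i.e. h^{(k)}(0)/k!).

L = 5 - 2·Dx + Dx^2  (order 2).
h: a_k = 4, 4, -6, -22/3, -7/6, 41/30, 13/20, 29/1260, -527/10080, -1199/90720, …
ICs: h(0) = 4, h′(0) = 4.

f: a_k = 2, 2, 1, 1/3, 1/12, 1/60, 1/360, 1/2520, 1/20160, 1/181440, …
g: a_k = 2, 0, -4, 0, 4/3, 0, -8/45, 0, 4/315, 0, …
h₀=f·g: eliminate ⇒ L₀, order ≤ 1·2.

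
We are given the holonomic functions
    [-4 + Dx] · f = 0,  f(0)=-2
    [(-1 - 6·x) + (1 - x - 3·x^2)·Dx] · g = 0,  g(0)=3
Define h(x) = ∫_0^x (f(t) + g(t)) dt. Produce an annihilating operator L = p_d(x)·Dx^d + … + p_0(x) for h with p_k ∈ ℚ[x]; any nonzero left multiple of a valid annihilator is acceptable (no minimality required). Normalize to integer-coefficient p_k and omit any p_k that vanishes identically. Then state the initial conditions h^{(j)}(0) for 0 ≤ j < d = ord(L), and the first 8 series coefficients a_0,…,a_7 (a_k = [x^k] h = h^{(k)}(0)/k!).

L = (16 - 8·x + 360·x^2 + 288·x^3)·Dx + (8 - 50·x - 134·x^2 + 96·x^3 + 144·x^4)·Dx^2 + (-3 + 13·x + 11·x^2 - 42·x^3 - 36·x^4)·Dx^3  (order 3).
h: a_k = 0, 1, -5/2, -4/3, -1/12, 107/15, 772/45, 12583/315, …
ICs: h(0) = 0, h′(0) = 1, h′′(0) = -5.

f: a_k = -2, -8, -16, -64/3, -64/3, -256/15, -512/45, -2048/315, …
g: a_k = 3, 3, 12, 21, 57, 120, 291, 651, …
h₀=f+g: left-lcm gives L₀, ord ≤ 2.
∫: right-multiply L₀ by Dx.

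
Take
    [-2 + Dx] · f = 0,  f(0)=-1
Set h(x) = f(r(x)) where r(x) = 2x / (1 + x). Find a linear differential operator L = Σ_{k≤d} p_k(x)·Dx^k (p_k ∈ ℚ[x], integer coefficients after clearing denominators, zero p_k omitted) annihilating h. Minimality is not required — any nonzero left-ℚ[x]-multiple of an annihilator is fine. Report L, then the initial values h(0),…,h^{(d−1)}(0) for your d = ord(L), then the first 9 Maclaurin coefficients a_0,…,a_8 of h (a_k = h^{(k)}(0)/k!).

L = -4 + (1 + 2·x + x^2)·Dx  (order 1).
h: a_k = -1, -4, -4, 4/3, 4/3, -28/15, 44/45, 68/315, -316/315, …
ICs: h(0) = -1.

f: a_k = -1, -2, -2, -4/3, -2/3, -4/15, -4/45, -8/315, -2/315, …
L₀ from L_f via x↦r, Dx↦r'^{-1}Dx.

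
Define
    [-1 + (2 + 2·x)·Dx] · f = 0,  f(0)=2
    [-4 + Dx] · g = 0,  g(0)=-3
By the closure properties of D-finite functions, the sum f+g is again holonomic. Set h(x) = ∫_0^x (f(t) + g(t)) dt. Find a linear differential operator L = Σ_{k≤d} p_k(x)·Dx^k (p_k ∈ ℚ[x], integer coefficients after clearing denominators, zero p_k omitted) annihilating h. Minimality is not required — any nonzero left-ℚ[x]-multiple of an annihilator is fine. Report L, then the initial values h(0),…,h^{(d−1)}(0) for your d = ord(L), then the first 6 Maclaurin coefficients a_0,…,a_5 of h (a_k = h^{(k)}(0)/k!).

f: a_k = 2, 1, -1/4, 1/8, -5/64, 7/128, …
g: a_k = -3, -12, -24, -32, -32, -128/5, …
Weyl lclm of L_f,L_g ⇒ L₀ (ord ≤ 2).
h=∫h₀ ⇒ L = L₀·Dx.
L = (36 + 32·x)·Dx + (-65 - 128·x - 64·x^2)·Dx^2 + (14 + 30·x + 16·x^2)·Dx^3  (order 3).
h: a_k = 0, -1, -11/2, -97/12, -255/32, -2053/320, …
ICs: h(0) = 0, h′(0) = -1, h′′(0) = -11.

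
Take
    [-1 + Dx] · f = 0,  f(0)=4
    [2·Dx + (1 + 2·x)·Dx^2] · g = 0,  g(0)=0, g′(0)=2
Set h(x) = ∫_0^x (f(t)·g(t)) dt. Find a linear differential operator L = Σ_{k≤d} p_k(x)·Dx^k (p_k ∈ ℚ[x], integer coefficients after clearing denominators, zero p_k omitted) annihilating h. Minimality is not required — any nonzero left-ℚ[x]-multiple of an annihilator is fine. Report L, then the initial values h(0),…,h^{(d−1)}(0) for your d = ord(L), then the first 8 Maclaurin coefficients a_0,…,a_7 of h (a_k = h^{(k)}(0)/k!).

f: a_k = 4, 4, 2, 2/3, 1/6, 1/30, 1/180, 1/1260, …
g: a_k = 0, 2, -2, 8/3, -4, 32/5, -32/3, 128/7, …
f·g: L₀ = L_f ⊗_s L_g, ord ≤ 1·2.
h=∫h₀ ⇒ L = L₀·Dx.
L = (-1 + 2·x)·Dx - 4·x·Dx^2 + (1 + 2·x)·Dx^3  (order 3).
h: a_k = 0, 0, 4, 0, 5/3, -8/5, 209/90, -212/63, …
ICs: h(0) = 0, h′(0) = 0, h′′(0) = 8.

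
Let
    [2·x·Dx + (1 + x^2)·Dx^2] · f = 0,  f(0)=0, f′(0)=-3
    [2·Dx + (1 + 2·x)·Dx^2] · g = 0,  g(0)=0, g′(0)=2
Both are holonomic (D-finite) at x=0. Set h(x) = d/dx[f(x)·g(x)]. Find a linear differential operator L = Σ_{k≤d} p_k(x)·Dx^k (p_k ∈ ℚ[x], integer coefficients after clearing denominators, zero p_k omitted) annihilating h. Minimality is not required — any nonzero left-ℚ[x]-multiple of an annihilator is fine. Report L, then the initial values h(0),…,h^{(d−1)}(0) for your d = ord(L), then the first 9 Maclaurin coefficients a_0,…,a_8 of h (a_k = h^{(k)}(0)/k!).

L = (24 + 80·x + 88·x^2 + 240·x^3 + 240·x^4 + 208·x^5 + 16·x^7) + (12 + 80·x + 332·x^2 + 608·x^3 + 880·x^4 + 744·x^5 + 560·x^6 + 24·x^7 + 56·x^8)·Dx + (12 + 52·x + 168·x^2 + 372·x^3 + 516·x^4 + 564·x^5 + 384·x^6 + 276·x^7 + 24·x^8 + 32·x^9)·Dx^2 + (2 + 12·x + 34·x^2 + 64·x^3 + 87·x^4 + 96·x^5 + 84·x^6 + 48·x^7 + 33·x^8 + 4·x^9 + 4·x^10)·Dx^3  (order 3).
h: a_k = 0, -12, 18, -24, 50, -532/5, 1022/5, -1968/5, 27366/35, …
ICs: h(0) = 0, h′(0) = -12, h′′(0) = 36.

f: a_k = 0, -3, 0, 1, 0, -3/5, 0, 3/7, 0, …
g: a_k = 0, 2, -2, 8/3, -4, 32/5, -32/3, 128/7, -32, …
h₀=f·g: eliminate ⇒ L₀, order ≤ 2·2.
h₀' ⇒ L via d/dx closure of L₀.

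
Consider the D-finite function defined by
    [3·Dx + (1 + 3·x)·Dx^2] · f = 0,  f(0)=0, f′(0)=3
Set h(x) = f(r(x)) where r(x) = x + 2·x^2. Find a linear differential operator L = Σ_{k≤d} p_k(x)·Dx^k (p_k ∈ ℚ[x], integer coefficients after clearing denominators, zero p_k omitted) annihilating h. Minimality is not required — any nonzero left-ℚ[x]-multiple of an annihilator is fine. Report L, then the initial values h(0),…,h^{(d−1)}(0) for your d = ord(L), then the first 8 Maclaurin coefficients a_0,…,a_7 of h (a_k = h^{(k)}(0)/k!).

f: a_k = 0, 3, -9/2, 9, -81/4, 243/5, -243/2, 2187/7, …
f∘r: x↦r, Dx↦Dx/r' in L_f ⇒ L₀.
L = (-1 + 12·x + 24·x^2)·Dx + (1 + 7·x + 18·x^2 + 24·x^3)·Dx^2  (order 2).
h: a_k = 0, 3, 3/2, -9, 63/4, -27/5, -99/2, 1053/7, …
ICs: h(0) = 0, h′(0) = 3.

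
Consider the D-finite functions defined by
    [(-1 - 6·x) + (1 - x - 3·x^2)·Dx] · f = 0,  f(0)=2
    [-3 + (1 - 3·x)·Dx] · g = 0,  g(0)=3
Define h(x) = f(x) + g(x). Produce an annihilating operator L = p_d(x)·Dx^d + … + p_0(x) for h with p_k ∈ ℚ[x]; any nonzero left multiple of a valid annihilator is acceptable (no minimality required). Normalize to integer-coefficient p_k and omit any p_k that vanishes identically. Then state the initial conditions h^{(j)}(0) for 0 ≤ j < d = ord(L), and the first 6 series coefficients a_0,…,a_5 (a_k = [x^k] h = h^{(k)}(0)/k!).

f: a_k = 2, 2, 8, 14, 38, 80, …
g: a_k = 3, 9, 27, 81, 243, 729, …
h₀=f+g: left-lcm gives L₀, ord ≤ 2.
L = (6 - 108·x + 162·x^2 - 162·x^3) + (10 - 6·x - 108·x^2 + 270·x^3 - 324·x^4)·Dx + (-2 + 14·x - 33·x^2 + 18·x^3 + 54·x^4 - 81·x^5)·Dx^2  (order 2).
h: a_k = 5, 11, 35, 95, 281, 809, …
ICs: h(0) = 5, h′(0) = 11.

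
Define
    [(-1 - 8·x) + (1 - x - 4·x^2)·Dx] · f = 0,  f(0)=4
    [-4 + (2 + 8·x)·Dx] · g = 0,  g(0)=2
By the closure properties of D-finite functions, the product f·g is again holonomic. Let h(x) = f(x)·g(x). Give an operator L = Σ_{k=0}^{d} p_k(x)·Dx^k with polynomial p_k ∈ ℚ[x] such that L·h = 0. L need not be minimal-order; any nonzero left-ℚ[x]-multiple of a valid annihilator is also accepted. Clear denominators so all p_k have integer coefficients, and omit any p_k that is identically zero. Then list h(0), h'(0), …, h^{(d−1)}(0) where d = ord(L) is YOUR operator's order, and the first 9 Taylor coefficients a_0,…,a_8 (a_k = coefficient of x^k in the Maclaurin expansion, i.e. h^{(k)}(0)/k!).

f: a_k = 4, 4, 20, 36, 116, 260, 724, 1764, 4660, …
g: a_k = 2, 4, -4, 8, -20, 56, -168, 528, -1716, …
h₀=f·g: eliminate ⇒ L₀, order ≤ 1·1.
L = (3 + 10·x + 24·x^2) + (-1 - 3·x + 8·x^2 + 16·x^3)·Dx  (order 1).
h: a_k = 8, 24, 40, 168, 248, 1144, 1464, 8152, 7144, …
ICs: h(0) = 8.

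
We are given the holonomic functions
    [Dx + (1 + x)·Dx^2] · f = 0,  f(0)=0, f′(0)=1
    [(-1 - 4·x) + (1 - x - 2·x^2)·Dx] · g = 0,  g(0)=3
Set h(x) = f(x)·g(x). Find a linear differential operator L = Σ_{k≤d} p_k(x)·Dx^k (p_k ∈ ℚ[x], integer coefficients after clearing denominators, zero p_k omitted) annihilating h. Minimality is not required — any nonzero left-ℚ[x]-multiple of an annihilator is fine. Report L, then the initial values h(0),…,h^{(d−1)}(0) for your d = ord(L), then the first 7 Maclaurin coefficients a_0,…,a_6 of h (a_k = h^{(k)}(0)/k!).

f: a_k = 0, 1, -1/2, 1/3, -1/4, 1/5, -1/6, …
g: a_k = 3, 3, 9, 15, 33, 63, 129, …
h₀=f·g: eliminate ⇒ L₀, order ≤ 2·1.
L = (5 + 8·x) + (1 + 11·x + 10·x^2)·Dx + (-1 + 3·x^2 + 2·x^3)·Dx^2  (order 2).
h: a_k = 0, 3, 3/2, 17/2, 43/4, 567/20, 987/20, …
ICs: h(0) = 0, h′(0) = 3.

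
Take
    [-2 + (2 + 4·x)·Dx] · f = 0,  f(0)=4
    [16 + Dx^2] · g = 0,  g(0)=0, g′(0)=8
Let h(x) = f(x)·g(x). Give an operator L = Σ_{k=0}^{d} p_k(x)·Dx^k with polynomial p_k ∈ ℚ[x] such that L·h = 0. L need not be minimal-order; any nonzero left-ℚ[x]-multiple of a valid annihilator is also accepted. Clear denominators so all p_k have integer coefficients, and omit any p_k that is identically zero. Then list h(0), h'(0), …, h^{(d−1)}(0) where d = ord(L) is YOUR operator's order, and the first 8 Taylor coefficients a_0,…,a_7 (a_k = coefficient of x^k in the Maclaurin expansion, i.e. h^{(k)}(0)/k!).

L = (19 + 64·x + 64·x^2) + (-2 - 4·x)·Dx + (1 + 4·x + 4·x^2)·Dx^2  (order 2).
h: a_k = 0, 32, 32, -304/3, -208/3, 1364/15, 268/5, -15374/315, …
ICs: h(0) = 0, h′(0) = 32.

f: a_k = 4, 4, -2, 2, -5/2, 7/2, -21/4, 33/4, …
g: a_k = 0, 8, 0, -64/3, 0, 256/15, 0, -2048/315, …
f·g: L₀ = L_f ⊗_s L_g, ord ≤ 1·2.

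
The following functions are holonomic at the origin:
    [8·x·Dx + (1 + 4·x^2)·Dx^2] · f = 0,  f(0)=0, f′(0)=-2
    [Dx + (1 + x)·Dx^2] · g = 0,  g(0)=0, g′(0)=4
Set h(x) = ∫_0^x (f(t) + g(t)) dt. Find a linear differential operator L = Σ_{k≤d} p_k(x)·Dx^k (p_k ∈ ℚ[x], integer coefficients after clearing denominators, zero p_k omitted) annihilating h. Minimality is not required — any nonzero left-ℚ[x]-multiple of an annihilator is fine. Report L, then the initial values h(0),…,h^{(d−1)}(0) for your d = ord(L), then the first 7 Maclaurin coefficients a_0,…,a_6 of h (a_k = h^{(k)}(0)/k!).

f: a_k = 0, -2, 0, 8/3, 0, -32/5, 0, …
g: a_k = 0, 4, -2, 4/3, -1, 4/5, -2/3, …
f+g: L₀ = lclm(L_f,L_g), ord ≤ 2+2.
Integrate: L := L₀·Dx.
L = (-8 - 24·x + 96·x^2 + 32·x^3)·Dx^2 + (-10 - 16·x + 72·x^2 + 192·x^3 + 64·x^4)·Dx^3 + (-1 + 7·x + 8·x^2 + 32·x^3 + 48·x^4 + 16·x^5)·Dx^4  (order 4).
h: a_k = 0, 0, 1, -2/3, 1, -1/5, -14/15, …
ICs: h(0) = 0, h′(0) = 0, h′′(0) = 2, h′′′(0) = -4.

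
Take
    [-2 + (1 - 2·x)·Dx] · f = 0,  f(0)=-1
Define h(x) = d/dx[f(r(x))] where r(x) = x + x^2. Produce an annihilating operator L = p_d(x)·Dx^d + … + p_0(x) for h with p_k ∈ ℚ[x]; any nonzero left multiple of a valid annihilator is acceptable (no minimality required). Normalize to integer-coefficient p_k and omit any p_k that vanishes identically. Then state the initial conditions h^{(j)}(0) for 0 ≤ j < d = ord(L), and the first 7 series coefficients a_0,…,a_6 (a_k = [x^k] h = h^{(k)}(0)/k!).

f: a_k = -1, -2, -4, -8, -16, -32, -64, …
Substitute x→r, Dx→(1/r')Dx; clear ⇒ L₀.
h=h₀': d/dx-closure on L₀ ⇒ L.
L = (6 + 12·x + 12·x^2) + (-1 + 6·x^2 + 4·x^3)·Dx  (order 1).
h: a_k = -2, -12, -48, -176, -600, -1968, -6272, …
ICs: h(0) = -2.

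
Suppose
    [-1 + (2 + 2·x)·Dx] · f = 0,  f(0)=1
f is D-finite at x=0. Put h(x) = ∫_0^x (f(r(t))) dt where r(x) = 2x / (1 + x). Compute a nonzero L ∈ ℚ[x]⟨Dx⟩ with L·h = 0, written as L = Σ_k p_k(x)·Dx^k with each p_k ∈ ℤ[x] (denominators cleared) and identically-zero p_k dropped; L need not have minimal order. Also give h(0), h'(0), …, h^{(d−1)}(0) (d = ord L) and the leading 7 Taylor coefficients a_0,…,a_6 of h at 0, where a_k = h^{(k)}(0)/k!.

L = -Dx + (1 + 4·x + 3·x^2)·Dx^2  (order 2).
h: a_k = 0, 1, 1/2, -1/2, 5/8, -37/40, 25/16, …
ICs: h(0) = 0, h′(0) = 1.

f: a_k = 1, 1/2, -1/8, 1/16, -5/128, 7/256, -21/1024, …
Substitute x→r, Dx→(1/r')Dx; clear ⇒ L₀.
h=∫₀ˣh₀: take L = L₀·Dx.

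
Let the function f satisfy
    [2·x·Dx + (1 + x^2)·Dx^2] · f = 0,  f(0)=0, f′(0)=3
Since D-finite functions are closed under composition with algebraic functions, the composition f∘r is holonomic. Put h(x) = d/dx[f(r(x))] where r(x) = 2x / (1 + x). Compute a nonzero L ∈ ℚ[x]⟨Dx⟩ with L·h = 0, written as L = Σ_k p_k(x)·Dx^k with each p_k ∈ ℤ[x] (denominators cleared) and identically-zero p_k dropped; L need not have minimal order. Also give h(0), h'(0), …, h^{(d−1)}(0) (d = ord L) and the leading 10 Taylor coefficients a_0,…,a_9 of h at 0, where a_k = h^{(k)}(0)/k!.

L = (2 + 10·x) + (1 + 2·x + 5·x^2)·Dx  (order 1).
h: a_k = 6, -12, -6, 72, -114, -132, 834, -1008, -2154, 9348, …
ICs: h(0) = 6.

f: a_k = 0, 3, 0, -1, 0, 3/5, 0, -3/7, 0, 1/3, …
Substitute x→r, Dx→(1/r')Dx; clear ⇒ L₀.
Derive L from L₀ (diff closure).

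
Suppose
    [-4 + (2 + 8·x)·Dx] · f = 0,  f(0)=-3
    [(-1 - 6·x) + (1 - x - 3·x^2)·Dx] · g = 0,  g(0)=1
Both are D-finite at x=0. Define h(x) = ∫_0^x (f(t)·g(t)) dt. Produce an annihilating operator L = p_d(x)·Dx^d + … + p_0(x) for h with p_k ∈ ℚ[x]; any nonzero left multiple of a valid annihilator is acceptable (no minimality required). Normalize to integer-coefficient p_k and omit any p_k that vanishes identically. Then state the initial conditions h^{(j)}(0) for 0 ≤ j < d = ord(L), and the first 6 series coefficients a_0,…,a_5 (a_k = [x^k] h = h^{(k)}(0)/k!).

L = (3 + 8·x + 18·x^2)·Dx + (-1 - 3·x + 7·x^2 + 12·x^3)·Dx^2  (order 2).
h: a_k = 0, -3, -9/2, -4, -51/4, -57/5, …
ICs: h(0) = 0, h′(0) = -3.

f: a_k = -3, -6, 6, -12, 30, -84, …
g: a_k = 1, 1, 4, 7, 19, 40, …
Sym-product of L_f,L_g gives L₀ (≤ ord 1).
∫: right-multiply L₀ by Dx.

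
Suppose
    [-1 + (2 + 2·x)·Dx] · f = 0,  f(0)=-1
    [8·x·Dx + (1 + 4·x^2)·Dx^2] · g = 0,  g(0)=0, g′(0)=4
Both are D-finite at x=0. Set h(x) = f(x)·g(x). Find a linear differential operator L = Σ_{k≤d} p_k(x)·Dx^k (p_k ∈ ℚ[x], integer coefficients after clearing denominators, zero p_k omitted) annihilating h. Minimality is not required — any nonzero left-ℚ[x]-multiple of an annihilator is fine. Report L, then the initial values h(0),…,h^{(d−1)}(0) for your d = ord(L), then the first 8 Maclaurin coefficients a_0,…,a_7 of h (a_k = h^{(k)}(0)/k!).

L = (3 - 16·x - 4·x^2) + (-4 + 28·x + 48·x^2 + 16·x^3)·Dx + (4 + 8·x + 20·x^2 + 32·x^3 + 16·x^4)·Dx^2  (order 2).
h: a_k = 0, -4, -2, 35/6, 29/12, -6389/480, -5929/960, 1022653/26880, …
ICs: h(0) = 0, h′(0) = -4.

f: a_k = -1, -1/2, 1/8, -1/16, 5/128, -7/256, 21/1024, -33/2048, …
g: a_k = 0, 4, 0, -16/3, 0, 64/5, 0, -256/7, …
h₀=f·g: eliminate ⇒ L₀, order ≤ 1·2.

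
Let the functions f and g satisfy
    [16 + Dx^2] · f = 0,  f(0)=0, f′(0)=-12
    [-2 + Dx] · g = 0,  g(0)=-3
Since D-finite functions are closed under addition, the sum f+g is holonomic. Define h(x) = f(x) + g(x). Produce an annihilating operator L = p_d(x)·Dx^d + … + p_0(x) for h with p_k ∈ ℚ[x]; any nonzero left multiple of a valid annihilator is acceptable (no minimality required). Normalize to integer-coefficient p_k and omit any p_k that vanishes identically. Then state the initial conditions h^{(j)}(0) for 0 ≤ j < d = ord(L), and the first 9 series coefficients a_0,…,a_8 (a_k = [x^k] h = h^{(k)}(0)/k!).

f: a_k = 0, -12, 0, 32, 0, -128/5, 0, 1024/105, 0, …
g: a_k = -3, -6, -6, -4, -2, -4/5, -4/15, -8/105, -2/105, …
L₀ := lclm(L_f,L_g); ord L₀ ≤ 2+1.
L = -32 + 16·Dx - 2·Dx^2 + Dx^3  (order 3).
h: a_k = -3, -18, -6, 28, -2, -132/5, -4/15, 1016/105, -2/105, …
ICs: h(0) = -3, h′(0) = -18, h′′(0) = -12.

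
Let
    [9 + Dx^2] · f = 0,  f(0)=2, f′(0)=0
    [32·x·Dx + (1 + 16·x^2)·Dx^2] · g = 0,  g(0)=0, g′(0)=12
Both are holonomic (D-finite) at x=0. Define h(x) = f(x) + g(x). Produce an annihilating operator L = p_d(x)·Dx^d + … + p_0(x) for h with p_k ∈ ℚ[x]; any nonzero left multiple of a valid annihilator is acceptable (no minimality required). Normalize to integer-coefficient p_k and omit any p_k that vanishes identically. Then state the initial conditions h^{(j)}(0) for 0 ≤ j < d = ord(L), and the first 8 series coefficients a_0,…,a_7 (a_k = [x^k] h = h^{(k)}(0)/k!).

L = (-52704·x + 967680·x^3 + 663552·x^5)·Dx + (-207 + 13104·x^2 + 283392·x^4 + 331776·x^6)·Dx^2 + (-5856·x + 107520·x^3 + 73728·x^5)·Dx^3 + (-23 + 1456·x^2 + 31488·x^4 + 36864·x^6)·Dx^4  (order 4).
h: a_k = 2, 12, -9, -64, 27/4, 3072/5, -81/40, -49152/7, …
ICs: h(0) = 2, h′(0) = 12, h′′(0) = -18, h′′′(0) = -384.

f: a_k = 2, 0, -9, 0, 27/4, 0, -81/40, 0, …
g: a_k = 0, 12, 0, -64, 0, 3072/5, 0, -49152/7, …
Sum ⇒ L₀ = lclm(L_f,L_g) in ℚ(x)⟨Dx⟩.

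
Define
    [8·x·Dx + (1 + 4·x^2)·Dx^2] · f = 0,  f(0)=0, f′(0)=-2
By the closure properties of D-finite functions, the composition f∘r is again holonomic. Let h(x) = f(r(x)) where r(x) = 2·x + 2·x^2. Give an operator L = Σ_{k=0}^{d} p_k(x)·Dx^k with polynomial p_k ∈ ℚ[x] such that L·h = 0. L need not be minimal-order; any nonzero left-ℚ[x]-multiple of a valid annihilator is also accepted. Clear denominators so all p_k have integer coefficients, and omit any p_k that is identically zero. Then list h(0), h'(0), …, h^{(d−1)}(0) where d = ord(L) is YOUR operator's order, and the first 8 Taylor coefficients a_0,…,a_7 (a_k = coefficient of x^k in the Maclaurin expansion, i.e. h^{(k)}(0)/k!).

L = (-2 + 32·x + 128·x^2 + 192·x^3 + 96·x^4)·Dx + (1 + 2·x + 16·x^2 + 64·x^3 + 80·x^4 + 32·x^5)·Dx^2  (order 2).
h: a_k = 0, -4, -4, 64/3, 64, -704/5, -3008/3, 2048/7, …
ICs: h(0) = 0, h′(0) = -4.

f: a_k = 0, -2, 0, 8/3, 0, -32/5, 0, 128/7, …
L₀ from L_f via x↦r, Dx↦r'^{-1}Dx.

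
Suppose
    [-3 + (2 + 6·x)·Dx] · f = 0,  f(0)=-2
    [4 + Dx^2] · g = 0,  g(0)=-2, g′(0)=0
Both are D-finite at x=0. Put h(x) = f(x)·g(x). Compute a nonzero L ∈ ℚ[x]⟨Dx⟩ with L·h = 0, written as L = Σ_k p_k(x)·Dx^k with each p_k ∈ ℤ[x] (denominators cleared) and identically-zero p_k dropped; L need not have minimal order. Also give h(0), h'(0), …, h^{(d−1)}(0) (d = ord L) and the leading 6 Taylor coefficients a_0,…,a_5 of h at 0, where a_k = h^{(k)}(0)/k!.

f: a_k = -2, -3, 9/4, -27/8, 405/64, -1701/128, …
g: a_k = -2, 0, 4, 0, -4/3, 0, …
f·g: L₀ = L_f ⊗_s L_g, ord ≤ 1·2.
L = (43 + 96·x + 144·x^2) + (-12 - 36·x)·Dx + (4 + 24·x + 36·x^2)·Dx^2  (order 2).
h: a_k = 4, 6, -25/2, -21/4, -95/96, 1093/64, …
ICs: h(0) = 4, h′(0) = 6.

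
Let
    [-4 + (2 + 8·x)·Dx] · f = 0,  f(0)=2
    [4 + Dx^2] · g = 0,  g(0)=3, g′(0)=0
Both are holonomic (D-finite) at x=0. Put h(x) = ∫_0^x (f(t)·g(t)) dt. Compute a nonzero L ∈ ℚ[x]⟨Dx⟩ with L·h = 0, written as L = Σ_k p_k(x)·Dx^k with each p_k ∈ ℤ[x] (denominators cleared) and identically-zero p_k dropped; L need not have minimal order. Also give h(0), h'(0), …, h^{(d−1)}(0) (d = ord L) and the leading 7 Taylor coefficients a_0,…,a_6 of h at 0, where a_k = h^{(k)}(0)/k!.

f: a_k = 2, 4, -4, 8, -20, 56, -168, …
g: a_k = 3, 0, -6, 0, 2, 0, -4/15, …
Product ⇒ symmetric product L₀, ord ≤ 2.
Integrate: L := L₀·Dx.
L = (16 + 32·x + 64·x^2)·Dx + (-4 - 16·x)·Dx^2 + (1 + 8·x + 16·x^2)·Dx^3  (order 3).
h: a_k = 0, 6, 6, -8, 0, -32/5, 64/3, …
ICs: h(0) = 0, h′(0) = 6, h′′(0) = 12.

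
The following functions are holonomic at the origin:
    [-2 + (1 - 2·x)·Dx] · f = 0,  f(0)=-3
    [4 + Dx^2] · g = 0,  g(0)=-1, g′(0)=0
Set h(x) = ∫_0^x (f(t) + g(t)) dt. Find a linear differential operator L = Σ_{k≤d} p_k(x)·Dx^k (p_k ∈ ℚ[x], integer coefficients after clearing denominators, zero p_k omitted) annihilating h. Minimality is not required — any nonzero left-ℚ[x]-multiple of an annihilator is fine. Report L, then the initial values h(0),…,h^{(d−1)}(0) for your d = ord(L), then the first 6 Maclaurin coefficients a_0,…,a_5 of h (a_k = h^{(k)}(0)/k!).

f: a_k = -3, -6, -12, -24, -48, -96, …
g: a_k = -1, 0, 2, 0, -2/3, 0, …
Weyl lclm of L_f,L_g ⇒ L₀ (ord ≤ 3).
∫: right-multiply L₀ by Dx.
L = (56 - 32·x + 32·x^2)·Dx + (-12 + 40·x - 48·x^2 + 32·x^3)·Dx^2 + (14 - 8·x + 8·x^2)·Dx^3 + (-3 + 10·x - 12·x^2 + 8·x^3)·Dx^4  (order 4).
h: a_k = 0, -4, -3, -10/3, -6, -146/15, …
ICs: h(0) = 0, h′(0) = -4, h′′(0) = -6, h′′′(0) = -20.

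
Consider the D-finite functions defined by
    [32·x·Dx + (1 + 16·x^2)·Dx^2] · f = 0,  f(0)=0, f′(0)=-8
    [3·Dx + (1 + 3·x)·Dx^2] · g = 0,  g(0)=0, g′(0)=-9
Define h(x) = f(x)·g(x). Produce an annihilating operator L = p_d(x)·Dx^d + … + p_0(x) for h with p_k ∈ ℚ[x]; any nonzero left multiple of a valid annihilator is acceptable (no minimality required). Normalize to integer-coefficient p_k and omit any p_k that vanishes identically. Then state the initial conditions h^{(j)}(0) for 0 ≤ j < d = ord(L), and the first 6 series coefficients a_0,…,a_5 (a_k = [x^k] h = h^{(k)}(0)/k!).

f: a_k = 0, -8, 0, 128/3, 0, -2048/5, …
g: a_k = 0, -9, 27/2, -27, 243/4, -729/5, …
h₀=f·g: eliminate ⇒ L₀, order ≤ 2·2.
L = (15744 + 89280·x + 811008·x^2 + 5299200·x^3 + 13271040·x^4 + 17252352·x^5 + 21233664·x^7)·Dx + (4258 + 91200·x + 775488·x^2 + 4635648·x^3 + 18247680·x^4 + 41140224·x^5 + 46448640·x^6 + 21233664·x^7 + 74317824·x^8)·Dx^2 + (492 + 12548·x + 131328·x^2 + 747968·x^3 + 3219456·x^4 + 10146816·x^5 + 21233664·x^6 + 24920064·x^7 + 21233664·x^8 + 42467328·x^9)·Dx^3 + (73 + 822·x + 6161·x^2 + 34944·x^3 + 151168·x^4 + 500736·x^5 + 1322496·x^6 + 2654208·x^7 + 3244032·x^8 + 3538944·x^9 + 5308416·x^10)·Dx^4  (order 4).
h: a_k = 0, 0, 72, -108, -168, 90, …
ICs: h(0) = 0, h′(0) = 0, h′′(0) = 144, h′′′(0) = -648.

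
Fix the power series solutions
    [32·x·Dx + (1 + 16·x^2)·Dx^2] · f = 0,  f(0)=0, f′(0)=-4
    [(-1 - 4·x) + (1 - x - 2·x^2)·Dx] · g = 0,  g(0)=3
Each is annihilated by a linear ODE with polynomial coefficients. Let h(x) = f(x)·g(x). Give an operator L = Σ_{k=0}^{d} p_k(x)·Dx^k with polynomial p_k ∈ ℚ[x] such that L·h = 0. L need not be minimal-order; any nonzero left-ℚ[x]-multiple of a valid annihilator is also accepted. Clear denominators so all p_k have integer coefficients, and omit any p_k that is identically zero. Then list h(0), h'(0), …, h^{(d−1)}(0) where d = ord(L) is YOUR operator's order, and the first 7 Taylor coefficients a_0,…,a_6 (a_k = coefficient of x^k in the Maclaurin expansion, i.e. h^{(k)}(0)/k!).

f: a_k = 0, -4, 0, 64/3, 0, -1024/5, 0, …
g: a_k = 3, 3, 9, 15, 33, 63, 129, …
h₀=f·g: eliminate ⇒ L₀, order ≤ 2·1.
L = (4 + 32·x + 192·x^2) + (2 - 24·x + 64·x^2 + 192·x^3)·Dx + (-1 + x - 14·x^2 + 16·x^3 + 32·x^4)·Dx^2  (order 2).
h: a_k = 0, -12, -12, 28, 4, -2772/5, -2732/5, …
ICs: h(0) = 0, h′(0) = -12.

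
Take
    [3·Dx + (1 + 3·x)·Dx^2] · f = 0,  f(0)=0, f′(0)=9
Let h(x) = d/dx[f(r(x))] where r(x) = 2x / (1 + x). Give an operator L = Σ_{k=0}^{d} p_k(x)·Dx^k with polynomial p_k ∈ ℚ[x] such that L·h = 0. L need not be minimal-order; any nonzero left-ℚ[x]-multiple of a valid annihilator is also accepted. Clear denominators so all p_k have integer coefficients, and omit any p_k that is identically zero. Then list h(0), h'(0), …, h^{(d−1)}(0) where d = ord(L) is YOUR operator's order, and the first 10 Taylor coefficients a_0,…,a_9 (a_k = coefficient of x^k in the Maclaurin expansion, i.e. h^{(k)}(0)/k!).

L = (8 + 14·x) + (1 + 8·x + 7·x^2)·Dx  (order 1).
h: a_k = 18, -144, 1026, -7200, 50418, -352944, 2470626, -17294400, 121060818, -847425744, …
ICs: h(0) = 18.

f: a_k = 0, 9, -27/2, 27, -243/4, 729/5, -729/2, 6561/7, -19683/8, 6561, …
h₀=f(r): pull back L_f along r ⇒ L₀.
Differentiate: ansatz ord ≤ ord L₀ ⇒ L.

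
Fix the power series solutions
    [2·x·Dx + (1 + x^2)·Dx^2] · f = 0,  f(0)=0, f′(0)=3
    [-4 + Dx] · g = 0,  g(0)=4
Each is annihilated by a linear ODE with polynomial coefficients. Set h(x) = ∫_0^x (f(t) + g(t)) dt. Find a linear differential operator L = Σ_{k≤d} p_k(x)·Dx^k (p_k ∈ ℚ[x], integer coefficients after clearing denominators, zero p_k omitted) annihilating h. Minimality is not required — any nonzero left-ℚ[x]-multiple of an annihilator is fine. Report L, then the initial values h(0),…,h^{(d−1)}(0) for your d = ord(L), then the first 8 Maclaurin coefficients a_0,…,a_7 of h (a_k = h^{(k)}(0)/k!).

f: a_k = 0, 3, 0, -1, 0, 3/5, 0, -3/7, …
g: a_k = 4, 16, 32, 128/3, 128/3, 512/15, 1024/45, 4096/315, …
Weyl lclm of L_f,L_g ⇒ L₀ (ord ≤ 3).
h=∫h₀ ⇒ L = L₀·Dx.
L = (4 - 16·x - 12·x^2 - 16·x^3)·Dx^2 + (-9 - 13·x^2 - 8·x^4)·Dx^3 + (2 + x + 4·x^2 + x^3 + 2·x^4)·Dx^4  (order 4).
h: a_k = 0, 4, 19/2, 32/3, 125/12, 128/15, 521/90, 1024/315, …
ICs: h(0) = 0, h′(0) = 4, h′′(0) = 19, h′′′(0) = 64.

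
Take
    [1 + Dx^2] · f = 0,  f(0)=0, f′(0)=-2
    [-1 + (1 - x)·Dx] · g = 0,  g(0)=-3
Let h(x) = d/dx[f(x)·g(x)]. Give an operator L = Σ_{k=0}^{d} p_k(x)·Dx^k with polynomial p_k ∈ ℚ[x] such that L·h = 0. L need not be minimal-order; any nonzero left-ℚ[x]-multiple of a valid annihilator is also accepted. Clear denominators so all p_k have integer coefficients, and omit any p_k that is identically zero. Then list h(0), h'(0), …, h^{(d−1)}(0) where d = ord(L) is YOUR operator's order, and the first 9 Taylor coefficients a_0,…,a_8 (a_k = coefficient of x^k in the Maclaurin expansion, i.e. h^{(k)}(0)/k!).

L = (-1 - 2·x + x^2) + (-2 + 2·x)·Dx + (1 - 2·x + x^2)·Dx^2  (order 2).
h: a_k = 6, 12, 15, 20, 101/4, 303/10, 4241/120, 4241/105, 305353/6720, …
ICs: h(0) = 6, h′(0) = 12.

f: a_k = 0, -2, 0, 1/3, 0, -1/60, 0, 1/2520, 0, …
g: a_k = -3, -3, -3, -3, -3, -3, -3, -3, -3, …
Sym-product of L_f,L_g gives L₀ (≤ ord 2).
Derive L from L₀ (diff closure).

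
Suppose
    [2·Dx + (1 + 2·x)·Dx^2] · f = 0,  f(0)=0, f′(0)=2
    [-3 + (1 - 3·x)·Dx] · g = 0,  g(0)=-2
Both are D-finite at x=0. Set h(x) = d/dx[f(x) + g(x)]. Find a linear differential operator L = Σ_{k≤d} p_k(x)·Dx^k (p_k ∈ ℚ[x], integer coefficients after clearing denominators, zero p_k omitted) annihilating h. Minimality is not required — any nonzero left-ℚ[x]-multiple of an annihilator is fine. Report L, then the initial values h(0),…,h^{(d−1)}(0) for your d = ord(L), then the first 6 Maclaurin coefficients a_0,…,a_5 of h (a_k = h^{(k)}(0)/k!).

f: a_k = 0, 2, -2, 8/3, -4, 32/5, …
g: a_k = -2, -6, -18, -54, -162, -486, …
Weyl lclm of L_f,L_g ⇒ L₀ (ord ≤ 3).
Derive L from L₀ (diff closure).
L = (-78 - 36·x) + (-23 - 132·x - 72·x^2)·Dx + (4 - x - 27·x^2 - 18·x^3)·Dx^2  (order 2).
h: a_k = -4, -40, -154, -664, -2398, -8812, …
ICs: h(0) = -4, h′(0) = -40.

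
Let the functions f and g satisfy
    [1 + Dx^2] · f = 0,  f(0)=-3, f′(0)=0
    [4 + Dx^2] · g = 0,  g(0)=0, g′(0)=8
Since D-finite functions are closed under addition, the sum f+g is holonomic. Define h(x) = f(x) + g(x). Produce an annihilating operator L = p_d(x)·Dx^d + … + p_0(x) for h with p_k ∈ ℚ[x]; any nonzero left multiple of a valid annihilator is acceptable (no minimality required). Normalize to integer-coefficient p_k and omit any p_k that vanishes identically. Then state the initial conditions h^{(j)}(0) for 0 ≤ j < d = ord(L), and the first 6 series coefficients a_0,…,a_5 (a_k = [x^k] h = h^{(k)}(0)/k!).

f: a_k = -3, 0, 3/2, 0, -1/8, 0, …
g: a_k = 0, 8, 0, -16/3, 0, 16/15, …
h₀=f+g: left-lcm gives L₀, ord ≤ 4.
L = 4 + 5·Dx^2 + Dx^4  (order 4).
h: a_k = -3, 8, 3/2, -16/3, -1/8, 16/15, …
ICs: h(0) = -3, h′(0) = 8, h′′(0) = 3, h′′′(0) = -32.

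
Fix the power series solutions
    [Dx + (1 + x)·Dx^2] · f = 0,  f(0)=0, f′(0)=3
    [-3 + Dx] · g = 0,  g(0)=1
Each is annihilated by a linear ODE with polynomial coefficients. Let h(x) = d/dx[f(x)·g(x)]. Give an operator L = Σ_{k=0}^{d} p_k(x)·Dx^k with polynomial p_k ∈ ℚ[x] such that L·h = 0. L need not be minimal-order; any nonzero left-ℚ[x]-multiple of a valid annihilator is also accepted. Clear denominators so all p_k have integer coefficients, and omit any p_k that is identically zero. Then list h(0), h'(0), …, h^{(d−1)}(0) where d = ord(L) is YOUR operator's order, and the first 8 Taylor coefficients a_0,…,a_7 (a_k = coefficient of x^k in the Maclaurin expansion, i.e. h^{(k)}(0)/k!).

f: a_k = 0, 3, -3/2, 1, -3/4, 3/5, -1/2, 3/7, …
g: a_k = 1, 3, 9/2, 9/2, 27/8, 81/40, 81/80, 243/560, …
L₀ := L_f ⊗_s L_g (sym. prod.), ord ≤ 2.
h=h₀': d/dx-closure on L₀ ⇒ L.
L = (15 + 36·x + 27·x^2) + (-11 - 27·x - 18·x^2)·Dx + (2 + 5·x + 3·x^2)·Dx^2  (order 2).
h: a_k = 3, 15, 30, 36, 249/8, 165/8, 57/5, 51/10, …
ICs: h(0) = 3, h′(0) = 15.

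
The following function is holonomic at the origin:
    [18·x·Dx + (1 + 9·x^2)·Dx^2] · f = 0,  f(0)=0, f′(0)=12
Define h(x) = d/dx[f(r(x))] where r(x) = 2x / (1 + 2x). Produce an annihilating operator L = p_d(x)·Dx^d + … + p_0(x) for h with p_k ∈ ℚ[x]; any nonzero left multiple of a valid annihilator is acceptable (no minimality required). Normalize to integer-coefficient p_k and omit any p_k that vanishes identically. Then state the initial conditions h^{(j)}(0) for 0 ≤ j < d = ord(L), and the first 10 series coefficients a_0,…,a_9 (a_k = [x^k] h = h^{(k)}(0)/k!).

f: a_k = 0, 12, 0, -36, 0, 972/5, 0, -8748/7, 0, 8748, …
L₀ from L_f via x↦r, Dx↦r'^{-1}Dx.
h₀' ⇒ L via d/dx closure of L₀.
L = (4 + 80·x) + (1 + 4·x + 40·x^2)·Dx  (order 1).
h: a_k = 24, -96, -576, 6144, -1536, -239616, 1019904, 5505024, -62816256, 31064064, …
ICs: h(0) = 24.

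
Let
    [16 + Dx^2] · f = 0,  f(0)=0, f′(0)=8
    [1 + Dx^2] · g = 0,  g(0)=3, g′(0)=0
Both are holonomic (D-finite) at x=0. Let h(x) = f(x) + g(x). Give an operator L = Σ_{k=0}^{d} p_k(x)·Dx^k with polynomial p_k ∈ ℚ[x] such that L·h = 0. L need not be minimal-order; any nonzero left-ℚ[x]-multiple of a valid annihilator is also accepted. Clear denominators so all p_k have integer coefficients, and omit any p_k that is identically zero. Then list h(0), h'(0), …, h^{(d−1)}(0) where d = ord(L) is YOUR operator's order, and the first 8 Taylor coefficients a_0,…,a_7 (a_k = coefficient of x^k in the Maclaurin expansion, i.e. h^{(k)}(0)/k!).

f: a_k = 0, 8, 0, -64/3, 0, 256/15, 0, -2048/315, …
g: a_k = 3, 0, -3/2, 0, 1/8, 0, -1/240, 0, …
f+g: L₀ = lclm(L_f,L_g), ord ≤ 2+2.
L = 16 + 17·Dx^2 + Dx^4  (order 4).
h: a_k = 3, 8, -3/2, -64/3, 1/8, 256/15, -1/240, -2048/315, …
ICs: h(0) = 3, h′(0) = 8, h′′(0) = -3, h′′′(0) = -128.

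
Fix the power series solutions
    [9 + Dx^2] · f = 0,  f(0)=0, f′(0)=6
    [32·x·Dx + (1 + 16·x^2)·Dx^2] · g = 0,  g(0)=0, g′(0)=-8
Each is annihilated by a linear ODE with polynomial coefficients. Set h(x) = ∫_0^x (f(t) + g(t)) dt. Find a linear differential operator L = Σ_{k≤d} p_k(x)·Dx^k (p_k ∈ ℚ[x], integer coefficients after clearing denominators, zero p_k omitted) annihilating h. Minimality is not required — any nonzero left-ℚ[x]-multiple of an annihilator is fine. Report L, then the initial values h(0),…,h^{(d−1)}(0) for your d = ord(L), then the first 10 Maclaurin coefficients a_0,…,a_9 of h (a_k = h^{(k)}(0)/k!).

L = (-52704·x + 967680·x^3 + 663552·x^5)·Dx^2 + (-207 + 13104·x^2 + 283392·x^4 + 331776·x^6)·Dx^3 + (-5856·x + 107520·x^3 + 73728·x^5)·Dx^4 + (-23 + 1456·x^2 + 31488·x^4 + 36864·x^6)·Dx^5  (order 5).
h: a_k = 0, 0, -1, 0, 101/12, 0, -8111/120, 0, 187211/320, 0, …
ICs: h(0) = 0, h′(0) = 0, h′′(0) = -2, h′′′(0) = 0, h′′′′(0) = 202.

f: a_k = 0, 6, 0, -9, 0, 81/20, 0, -243/280, 0, 243/2240, …
g: a_k = 0, -8, 0, 128/3, 0, -2048/5, 0, 32768/7, 0, -524288/9, …
Sum ⇒ L₀ = lclm(L_f,L_g) in ℚ(x)⟨Dx⟩.
h=∫h₀ ⇒ L = L₀·Dx.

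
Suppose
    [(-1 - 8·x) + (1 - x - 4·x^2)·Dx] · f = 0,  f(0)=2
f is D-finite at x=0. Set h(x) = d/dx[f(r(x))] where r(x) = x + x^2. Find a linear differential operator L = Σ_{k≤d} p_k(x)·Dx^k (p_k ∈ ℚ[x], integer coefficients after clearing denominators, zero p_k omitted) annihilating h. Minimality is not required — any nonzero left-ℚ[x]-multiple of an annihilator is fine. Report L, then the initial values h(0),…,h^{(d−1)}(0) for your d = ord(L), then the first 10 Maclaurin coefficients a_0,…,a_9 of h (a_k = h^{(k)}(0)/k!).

f: a_k = 2, 2, 10, 18, 58, 130, 362, 882, 2330, 5858, …
L₀ from L_f via x↦r, Dx↦r'^{-1}Dx.
Derive L from L₀ (diff closure).
L = (12 + 78·x + 246·x^2 + 656·x^3 + 1128·x^4 + 960·x^5 + 320·x^6) + (-1 - 9·x - 9·x^2 + 66·x^3 + 220·x^4 + 312·x^5 + 224·x^6 + 64·x^7)·Dx  (order 1).
h: a_k = 2, 24, 114, 488, 2080, 8268, 32102, 122336, 458190, 1695700, …
ICs: h(0) = 2.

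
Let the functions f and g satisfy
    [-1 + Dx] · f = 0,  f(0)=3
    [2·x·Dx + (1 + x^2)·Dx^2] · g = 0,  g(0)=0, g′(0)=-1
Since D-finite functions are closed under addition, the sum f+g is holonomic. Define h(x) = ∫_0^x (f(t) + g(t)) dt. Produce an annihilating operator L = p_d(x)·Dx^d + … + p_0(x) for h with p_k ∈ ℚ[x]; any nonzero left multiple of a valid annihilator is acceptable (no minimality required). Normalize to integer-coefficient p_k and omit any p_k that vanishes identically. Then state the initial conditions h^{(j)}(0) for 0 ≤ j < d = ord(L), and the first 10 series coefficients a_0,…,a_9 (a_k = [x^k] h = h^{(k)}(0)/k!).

L = (2 - 4·x - 2·x^2)·Dx^2 + (-3 + 3·x + x^2 - x^3)·Dx^3 + (1 + x + x^2 + x^3)·Dx^4  (order 4).
h: a_k = 0, 3, 1, 1/2, 5/24, 1/40, -7/240, 1/1680, 241/13440, 1/120960, …
ICs: h(0) = 0, h′(0) = 3, h′′(0) = 2, h′′′(0) = 3.

f: a_k = 3, 3, 3/2, 1/2, 1/8, 1/40, 1/240, 1/1680, 1/13440, 1/120960, …
g: a_k = 0, -1, 0, 1/3, 0, -1/5, 0, 1/7, 0, -1/9, …
Weyl lclm of L_f,L_g ⇒ L₀ (ord ≤ 3).
∫: right-multiply L₀ by Dx.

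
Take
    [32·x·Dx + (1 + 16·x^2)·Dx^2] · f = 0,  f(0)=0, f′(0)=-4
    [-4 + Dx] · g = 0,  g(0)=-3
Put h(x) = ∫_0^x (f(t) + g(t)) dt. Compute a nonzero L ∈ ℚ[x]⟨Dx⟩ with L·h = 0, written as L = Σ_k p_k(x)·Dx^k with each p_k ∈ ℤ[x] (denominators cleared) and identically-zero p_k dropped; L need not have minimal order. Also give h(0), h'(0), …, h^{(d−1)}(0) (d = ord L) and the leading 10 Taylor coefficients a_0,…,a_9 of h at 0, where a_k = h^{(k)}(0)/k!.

f: a_k = 0, -4, 0, 64/3, 0, -1024/5, 0, 16384/7, 0, -262144/9, …
g: a_k = -3, -12, -24, -32, -32, -128/5, -256/15, -1024/105, -512/105, -2048/945, …
f+g: L₀ = lclm(L_f,L_g), ord ≤ 2+1.
∫: right-multiply L₀ by Dx.
L = (32 - 256·x - 512·x^2)·Dx^2 + (-12 + 48·x + 64·x^2 - 256·x^3)·Dx^3 + (1 + 4·x + 16·x^2 + 64·x^3)·Dx^4  (order 4).
h: a_k = 0, -3, -8, -8, -8/3, -32/5, -192/5, -256/105, 30592/105, -512/945, …
ICs: h(0) = 0, h′(0) = -3, h′′(0) = -16, h′′′(0) = -48.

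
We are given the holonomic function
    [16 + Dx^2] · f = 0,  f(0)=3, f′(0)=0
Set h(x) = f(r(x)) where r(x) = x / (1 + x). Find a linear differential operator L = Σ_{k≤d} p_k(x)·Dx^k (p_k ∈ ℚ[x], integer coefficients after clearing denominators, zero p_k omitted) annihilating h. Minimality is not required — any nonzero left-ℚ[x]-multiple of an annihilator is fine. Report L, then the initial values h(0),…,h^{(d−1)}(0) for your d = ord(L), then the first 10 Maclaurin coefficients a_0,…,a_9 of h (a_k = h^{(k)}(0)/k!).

L = 16 + (2 + 6·x + 6·x^2 + 2·x^3)·Dx + (1 + 4·x + 6·x^2 + 4·x^3 + x^4)·Dx^2  (order 2).
h: a_k = 3, 0, -24, 48, -40, -32, 2744/15, -1968/5, 12568/21, -71744/105, …
ICs: h(0) = 3, h′(0) = 0.

f: a_k = 3, 0, -24, 0, 32, 0, -256/15, 0, 512/105, 0, …
Change of var in L_f (x↦r) gives L₀.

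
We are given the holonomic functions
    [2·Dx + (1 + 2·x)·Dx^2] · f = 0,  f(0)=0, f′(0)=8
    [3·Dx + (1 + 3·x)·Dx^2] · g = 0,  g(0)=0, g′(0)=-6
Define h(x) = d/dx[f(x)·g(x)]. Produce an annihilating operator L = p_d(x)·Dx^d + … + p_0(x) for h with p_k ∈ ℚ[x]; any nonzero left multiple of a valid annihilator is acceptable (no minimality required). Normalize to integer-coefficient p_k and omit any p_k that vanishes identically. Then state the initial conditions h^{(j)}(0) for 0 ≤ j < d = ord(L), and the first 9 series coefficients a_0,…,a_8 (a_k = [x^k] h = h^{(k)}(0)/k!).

L = (156 + 720·x + 864·x^2) + (310 + 2244·x + 5400·x^2 + 4320·x^3)·Dx + (88 + 860·x + 3132·x^2 + 5040·x^3 + 3024·x^4)·Dx^2 + (5 + 62·x + 305·x^2 + 744·x^3 + 900·x^4 + 432·x^5)·Dx^3  (order 3).
h: a_k = 0, -96, 360, -1120, 3300, -47736/5, 27496, -2775168/35, 1606446/7, …
ICs: h(0) = 0, h′(0) = -96, h′′(0) = 720.

f: a_k = 0, 8, -8, 32/3, -16, 128/5, -128/3, 512/7, -128, …
g: a_k = 0, -6, 9, -18, 81/2, -486/5, 243, -4374/7, 6561/4, …
f·g: L₀ = L_f ⊗_s L_g, ord ≤ 2·2.
h=h₀': d/dx-closure on L₀ ⇒ L.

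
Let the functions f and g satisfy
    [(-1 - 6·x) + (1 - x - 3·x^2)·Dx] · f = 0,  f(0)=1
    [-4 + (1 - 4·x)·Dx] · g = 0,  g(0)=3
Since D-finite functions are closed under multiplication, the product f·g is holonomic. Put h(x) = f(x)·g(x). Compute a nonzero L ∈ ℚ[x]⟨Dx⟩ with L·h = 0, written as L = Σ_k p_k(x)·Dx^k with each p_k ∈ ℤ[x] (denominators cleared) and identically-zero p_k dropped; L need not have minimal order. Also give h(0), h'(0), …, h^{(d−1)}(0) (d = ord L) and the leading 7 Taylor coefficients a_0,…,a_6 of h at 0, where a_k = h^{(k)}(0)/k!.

L = (-5 + 2·x + 36·x^2) + (1 - 5·x + x^2 + 12·x^3)·Dx  (order 1).
h: a_k = 3, 15, 72, 309, 1293, 5292, 21459, …
ICs: h(0) = 3.

f: a_k = 1, 1, 4, 7, 19, 40, 97, …
g: a_k = 3, 12, 48, 192, 768, 3072, 12288, …
f·g: L₀ = L_f ⊗_s L_g, ord ≤ 1·1.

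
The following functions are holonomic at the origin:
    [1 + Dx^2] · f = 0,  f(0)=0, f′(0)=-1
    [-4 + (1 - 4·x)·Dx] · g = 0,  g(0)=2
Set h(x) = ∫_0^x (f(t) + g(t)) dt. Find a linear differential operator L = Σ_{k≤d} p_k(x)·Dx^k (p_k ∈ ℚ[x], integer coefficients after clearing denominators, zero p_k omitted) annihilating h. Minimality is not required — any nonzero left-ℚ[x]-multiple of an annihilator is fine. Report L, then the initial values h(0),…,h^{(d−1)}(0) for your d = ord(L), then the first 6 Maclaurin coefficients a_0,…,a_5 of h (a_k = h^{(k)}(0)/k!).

f: a_k = 0, -1, 0, 1/6, 0, -1/120, …
g: a_k = 2, 8, 32, 128, 512, 2048, …
f+g: L₀ = lclm(L_f,L_g), ord ≤ 2+1.
h=∫₀ˣh₀: take L = L₀·Dx.
L = (-388 + 32·x - 64·x^2)·Dx + (33 - 140·x + 48·x^2 - 64·x^3)·Dx^2 + (-388 + 32·x - 64·x^2)·Dx^3 + (33 - 140·x + 48·x^2 - 64·x^3)·Dx^4  (order 4).
h: a_k = 0, 2, 7/2, 32/3, 769/24, 512/5, …
ICs: h(0) = 0, h′(0) = 2, h′′(0) = 7, h′′′(0) = 64.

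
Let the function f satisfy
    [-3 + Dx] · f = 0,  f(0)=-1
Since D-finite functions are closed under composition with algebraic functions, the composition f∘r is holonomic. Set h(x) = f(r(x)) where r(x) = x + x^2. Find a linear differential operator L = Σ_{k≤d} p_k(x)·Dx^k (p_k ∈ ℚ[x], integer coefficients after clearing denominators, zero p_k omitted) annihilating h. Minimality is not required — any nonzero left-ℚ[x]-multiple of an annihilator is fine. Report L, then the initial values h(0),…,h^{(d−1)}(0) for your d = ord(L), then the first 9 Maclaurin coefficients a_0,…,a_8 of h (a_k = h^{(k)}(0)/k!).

L = (-3 - 6·x) + Dx  (order 1).
h: a_k = -1, -3, -15/2, -27/2, -171/8, -1161/40, -2871/80, -4509/112, -188217/4480, …
ICs: h(0) = -1.

f: a_k = -1, -3, -9/2, -9/2, -27/8, -81/40, -81/80, -243/560, -729/4480, …
Change of var in L_f (x↦r) gives L₀.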